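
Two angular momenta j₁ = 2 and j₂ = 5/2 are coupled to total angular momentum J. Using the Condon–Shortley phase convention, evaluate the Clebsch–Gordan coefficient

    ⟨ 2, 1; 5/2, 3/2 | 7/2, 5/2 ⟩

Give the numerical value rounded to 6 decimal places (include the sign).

√[8·1!3!4!/9! · 3!1!4!1!6!1!] = √(2304/7)
  +(−1)^0/∏(0,1,1,4,2,0)! = 1/48  (running 1/48)
  +(−1)^1/∏(1,0,0,3,3,1)! = -1/36  (running -1/144)
⟨..|..⟩ = √(2304/7)·(-1/144) = -0.125988

-0.125988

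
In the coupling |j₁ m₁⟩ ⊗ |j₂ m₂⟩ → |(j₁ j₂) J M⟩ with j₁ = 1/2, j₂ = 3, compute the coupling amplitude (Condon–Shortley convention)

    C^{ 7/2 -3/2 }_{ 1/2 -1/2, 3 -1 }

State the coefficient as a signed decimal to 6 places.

+0.845154

j₁+j₂−J=0  J+j₁−j₂=1  J−j₁+j₂=6  j₁+j₂+J+1=8
(j₁±m₁, j₂±m₂, J±M) = (0,1,2,4,2,5)
P² = 11520/7
sum k=0..0:
  [0] +1/48 = 1/48
S = 1/48
C² = P²·S² = 5/7 ; C = +0.845154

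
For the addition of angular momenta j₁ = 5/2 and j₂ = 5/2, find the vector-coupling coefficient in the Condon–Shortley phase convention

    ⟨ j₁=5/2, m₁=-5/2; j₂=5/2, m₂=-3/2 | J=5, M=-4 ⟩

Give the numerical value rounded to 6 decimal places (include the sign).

triangle: 0!×5!×5!/11! = 14400/39916800
(j±m)!: 0!×5!×1!×4!×1!×9! = 1045094400
prefactor² = (2J+1)×Δ×N² = 4147200
  k=0: +1/(0!×0!×5!×1!×0!×4!) = 1/2880
Σ = 1/2880  ⇒  CG² = 4147200×1/2880² = 1/2
CG = +√(1/2) = +0.707107

+0.707107  (= +√(1/2))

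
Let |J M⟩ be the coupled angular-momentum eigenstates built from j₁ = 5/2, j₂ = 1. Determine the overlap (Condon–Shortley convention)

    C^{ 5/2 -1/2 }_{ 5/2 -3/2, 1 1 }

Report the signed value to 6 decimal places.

−√(16/35) = -0.676123

j₁+j₂−J=1  J+j₁−j₂=4  J−j₁+j₂=1  j₁+j₂+J+1=7
(j₁±m₁, j₂±m₂, J±M) = (1,4,2,0,2,3)
P² = 576/35
sum k=1..1:
  [1] −1/6 = -1/6
S = -1/6
C² = P²·S² = 16/35 ; C = -0.676123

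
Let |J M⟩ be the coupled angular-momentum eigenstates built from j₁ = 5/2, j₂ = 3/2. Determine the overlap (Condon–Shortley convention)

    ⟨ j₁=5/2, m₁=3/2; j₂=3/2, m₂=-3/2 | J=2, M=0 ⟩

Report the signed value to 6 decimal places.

+0.654654  (= +√(3/7))

√[5·2!3!1!/7! · 4!1!0!3!2!2!] = √(48/7)
  +(−1)^0/∏(0,2,1,0,2,1)! = 1/4  (running 1/4)
⟨..|..⟩ = √(48/7)·(1/4) = +0.654654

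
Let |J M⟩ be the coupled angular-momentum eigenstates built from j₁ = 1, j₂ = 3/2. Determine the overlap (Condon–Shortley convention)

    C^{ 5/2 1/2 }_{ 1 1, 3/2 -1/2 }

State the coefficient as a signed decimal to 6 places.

+0.547723

j₁+j₂−J=0  J+j₁−j₂=2  J−j₁+j₂=3  j₁+j₂+J+1=6
(j₁±m₁, j₂±m₂, J±M) = (2,0,1,2,3,2)
P² = 24/5
sum k=0..0:
  [0] +1/4 = 1/4
S = 1/4
C² = P²·S² = 3/10 ; C = +0.547723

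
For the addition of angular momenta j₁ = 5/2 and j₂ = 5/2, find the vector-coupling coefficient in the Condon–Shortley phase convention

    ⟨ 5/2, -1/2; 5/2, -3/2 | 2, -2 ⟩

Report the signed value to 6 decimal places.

−√(9/28) ≈ -0.566947

triangle: 3!*2!*2!/8! = 24/40320
(j±m)!: 2!*3!*1!*4!*0!*4! = 6912
prefactor² = (2J+1)*Δ*N² = 144/7
  k=1: −1/(1!*2!*2!*0!*0!*2!) = -1/8
Σ = -1/8  ⇒  CG² = 144/7*(-1/8)² = 9/28
CG = −√(9/28) = -0.566947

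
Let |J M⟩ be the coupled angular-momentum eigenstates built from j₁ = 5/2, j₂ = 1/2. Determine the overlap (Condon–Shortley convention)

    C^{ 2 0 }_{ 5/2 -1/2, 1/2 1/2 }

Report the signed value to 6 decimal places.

−√(1/2) = -0.707107

j₁+j₂−J=1  J+j₁−j₂=4  J−j₁+j₂=0  j₁+j₂+J+1=6
(j₁±m₁, j₂±m₂, J±M) = (2,3,1,0,2,2)
P² = 8
sum k=1..1:
  [1] −1/4 = -1/4
S = -1/4
C² = P²·S² = 1/2 ; C = -0.707107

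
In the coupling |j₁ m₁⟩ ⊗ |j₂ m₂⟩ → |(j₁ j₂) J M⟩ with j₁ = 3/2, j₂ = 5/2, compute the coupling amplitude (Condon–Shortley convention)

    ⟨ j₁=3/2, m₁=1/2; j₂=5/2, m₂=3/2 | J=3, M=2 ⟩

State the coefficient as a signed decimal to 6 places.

√[7·1!2!4!/8! · 2!1!4!1!5!1!] = √(48)
  +(−1)^0/∏(0,1,1,4,1,0)! = 1/24  (running 1/24)
  +(−1)^1/∏(1,0,0,3,2,1)! = -1/12  (running -1/24)
⟨..|..⟩ = √(48)·(-1/24) = -0.288675

-0.288675  (= −√(1/12))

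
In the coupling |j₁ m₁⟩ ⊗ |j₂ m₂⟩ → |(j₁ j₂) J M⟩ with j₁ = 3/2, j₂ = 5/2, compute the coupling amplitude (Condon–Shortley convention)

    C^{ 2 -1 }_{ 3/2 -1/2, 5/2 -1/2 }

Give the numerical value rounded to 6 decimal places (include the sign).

triangle: 2!·1!·3!/7! = 12/5040
(j±m)!: 1!·2!·2!·3!·1!·3! = 144
prefactor² = (2J+1)·Δ·N² = 12/7
  k=1: −1/(1!·1!·1!·1!·0!·2!) = -1/2
  k=2: +1/(2!·0!·0!·0!·1!·3!) = 1/12
Σ = -5/12  ⇒  CG² = 12/7·(-5/12)² = 25/84
CG = −√(25/84) = -0.545545

-0.545545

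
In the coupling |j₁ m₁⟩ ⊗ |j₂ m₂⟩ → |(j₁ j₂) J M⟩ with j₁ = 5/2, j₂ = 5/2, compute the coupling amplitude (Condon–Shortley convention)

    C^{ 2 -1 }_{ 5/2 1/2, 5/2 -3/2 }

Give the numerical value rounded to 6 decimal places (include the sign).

-0.377964

√[5·3!2!2!/8! · 3!2!1!4!1!3!] = √(36/7)
  +(−1)^0/∏(0,3,2,1,0,1)! = 1/12  (running 1/12)
  +(−1)^1/∏(1,2,1,0,1,2)! = -1/4  (running -1/6)
⟨..|..⟩ = √(36/7)·(-1/6) = -0.377964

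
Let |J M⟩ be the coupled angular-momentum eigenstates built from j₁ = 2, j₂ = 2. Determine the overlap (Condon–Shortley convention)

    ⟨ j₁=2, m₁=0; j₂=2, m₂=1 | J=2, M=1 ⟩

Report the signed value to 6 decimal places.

j₁+j₂−J=2  J+j₁−j₂=2  J−j₁+j₂=2  j₁+j₂+J+1=7
(j₁±m₁, j₂±m₂, J±M) = (2,2,3,1,3,1)
P² = 8/7
sum k=1..2:
  [1] −1/2 = -1/2
  [2] +1/4 = 1/4
S = -1/4
C² = P²·S² = 1/14 ; C = -0.267261

-0.267261  (= −√(1/14))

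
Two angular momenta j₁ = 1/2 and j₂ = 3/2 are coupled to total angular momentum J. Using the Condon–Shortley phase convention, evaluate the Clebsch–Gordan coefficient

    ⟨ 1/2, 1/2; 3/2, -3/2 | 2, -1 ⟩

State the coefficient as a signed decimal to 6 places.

+√(1/4) = +0.500000

√[5·0!1!3!/5! · 1!0!0!3!1!3!] = √(9)
  +(−1)^0/∏(0,0,0,0,1,3)! = 1/6  (running 1/6)
⟨..|..⟩ = √(9)·(1/6) = +0.500000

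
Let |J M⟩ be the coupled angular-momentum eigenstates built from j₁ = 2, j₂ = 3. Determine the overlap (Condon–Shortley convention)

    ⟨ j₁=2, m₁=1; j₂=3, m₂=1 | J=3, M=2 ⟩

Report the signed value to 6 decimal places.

-0.500000

triangle: 2!×2!×4!/9! = 96/362880
(j±m)!: 3!×1!×4!×2!×5!×1! = 34560
prefactor² = (2J+1)×Δ×N² = 64
  k=0: +1/(0!×2!×1!×4!×1!×0!) = 1/48
  k=1: −1/(1!×1!×0!×3!×2!×1!) = -1/12
Σ = -1/16  ⇒  CG² = 64×(-1/16)² = 1/4
CG = −√(1/4) = -0.500000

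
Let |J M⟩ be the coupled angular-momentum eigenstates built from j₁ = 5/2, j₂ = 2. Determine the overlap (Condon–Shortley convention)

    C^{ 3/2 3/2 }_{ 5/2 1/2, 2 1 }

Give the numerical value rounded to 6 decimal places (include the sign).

j₁+j₂−J=3  J+j₁−j₂=2  J−j₁+j₂=1  j₁+j₂+J+1=7
(j₁±m₁, j₂±m₂, J±M) = (3,2,3,1,3,0)
P² = 144/35
sum k=2..2:
  [2] +1/4 = 1/4
S = 1/4
C² = P²·S² = 9/35 ; C = +0.507093

+0.507093  (= +√(9/35))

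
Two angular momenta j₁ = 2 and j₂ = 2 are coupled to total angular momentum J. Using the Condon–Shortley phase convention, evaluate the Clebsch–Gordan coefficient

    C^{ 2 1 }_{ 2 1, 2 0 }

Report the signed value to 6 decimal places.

√[5·2!2!2!/7! · 3!1!2!2!3!1!] = √(8/7)
  +(−1)^0/∏(0,2,1,2,1,0)! = 1/4  (running 1/4)
  +(−1)^1/∏(1,1,0,1,2,1)! = -1/2  (running -1/4)
⟨..|..⟩ = √(8/7)·(-1/4) = -0.267261

-0.267261  (= −√(1/14))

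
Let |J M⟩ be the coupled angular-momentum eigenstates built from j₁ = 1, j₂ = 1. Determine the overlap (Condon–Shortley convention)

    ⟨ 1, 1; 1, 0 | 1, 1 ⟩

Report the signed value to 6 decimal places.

√[3·1!1!1!/4! · 2!0!1!1!2!0!] = √(1/2)
  +(−1)^0/∏(0,1,0,1,1,0)! = 1  (running 1)
⟨..|..⟩ = √(1/2)·(1) = +0.707107

+0.707107  (= +√(1/2))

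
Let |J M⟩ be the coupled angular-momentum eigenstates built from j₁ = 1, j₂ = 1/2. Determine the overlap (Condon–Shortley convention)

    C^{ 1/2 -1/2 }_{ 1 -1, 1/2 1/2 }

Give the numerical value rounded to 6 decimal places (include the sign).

-0.816497

triangle: 1!×1!×0!/3! = 1/6
(j±m)!: 0!×2!×1!×0!×0!×1! = 2
prefactor² = (2J+1)×Δ×N² = 2/3
  k=1: −1/(1!×0!×1!×0!×0!×0!) = -1
Σ = -1  ⇒  CG² = 2/3×(-1)² = 2/3
CG = −√(2/3) = -0.816497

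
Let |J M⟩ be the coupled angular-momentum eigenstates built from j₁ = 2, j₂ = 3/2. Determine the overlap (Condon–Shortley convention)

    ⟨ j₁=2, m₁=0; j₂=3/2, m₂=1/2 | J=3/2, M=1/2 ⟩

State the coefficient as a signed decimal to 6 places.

-0.447214  (= −√(1/5))

j₁+j₂−J=2  J+j₁−j₂=2  J−j₁+j₂=1  j₁+j₂+J+1=6
(j₁±m₁, j₂±m₂, J±M) = (2,2,2,1,2,1)
P² = 16/45
sum k=1..2:
  [1] −1/1 = -1
  [2] +1/4 = 1/4
S = -3/4
C² = P²·S² = 1/5 ; C = -0.447214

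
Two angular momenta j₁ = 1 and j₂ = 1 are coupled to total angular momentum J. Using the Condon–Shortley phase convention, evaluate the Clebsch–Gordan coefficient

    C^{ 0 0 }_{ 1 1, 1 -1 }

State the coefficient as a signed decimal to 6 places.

+0.577350  (= +√(1/3))

j₁+j₂−J=2  J+j₁−j₂=0  J−j₁+j₂=0  j₁+j₂+J+1=3
(j₁±m₁, j₂±m₂, J±M) = (2,0,0,2,0,0)
P² = 4/3
sum k=0..0:
  [0] +1/2 = 1/2
S = 1/2
C² = P²·S² = 1/3 ; C = +0.577350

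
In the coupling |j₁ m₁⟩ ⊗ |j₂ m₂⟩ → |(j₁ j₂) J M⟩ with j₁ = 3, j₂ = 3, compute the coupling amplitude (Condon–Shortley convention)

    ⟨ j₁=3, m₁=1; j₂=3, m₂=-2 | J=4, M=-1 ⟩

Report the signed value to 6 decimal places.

j₁+j₂−J=2  J+j₁−j₂=4  J−j₁+j₂=4  j₁+j₂+J+1=11
(j₁±m₁, j₂±m₂, J±M) = (4,2,1,5,3,5)
P² = 82944/77
sum k=0..1:
  [0] +1/48 = 1/48
  [1] −1/144 = -1/144
S = 1/72
C² = P²·S² = 16/77 ; C = +0.455842

+0.455842  (= +√(16/77))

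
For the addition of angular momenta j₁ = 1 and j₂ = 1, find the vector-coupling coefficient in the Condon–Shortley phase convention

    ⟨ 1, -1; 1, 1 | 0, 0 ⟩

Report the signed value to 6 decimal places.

+0.577350  (= +√(1/3))

√[1·2!0!0!/3! · 0!2!2!0!0!0!] = √(4/3)
  +(−1)^2/∏(2,0,0,0,0,0)! = 1/2  (running 1/2)
⟨..|..⟩ = √(4/3)·(1/2) = +0.577350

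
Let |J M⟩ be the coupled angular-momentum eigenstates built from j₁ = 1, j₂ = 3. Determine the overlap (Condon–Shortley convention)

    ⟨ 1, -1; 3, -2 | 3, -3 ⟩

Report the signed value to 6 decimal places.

triangle: 1!×1!×5!/8! = 120/40320
(j±m)!: 0!×2!×1!×5!×0!×6! = 172800
prefactor² = (2J+1)×Δ×N² = 3600
  k=1: −1/(1!×0!×1!×0!×0!×5!) = -1/120
Σ = -1/120  ⇒  CG² = 3600×(-1/120)² = 1/4
CG = −√(1/4) = -0.500000

-0.500000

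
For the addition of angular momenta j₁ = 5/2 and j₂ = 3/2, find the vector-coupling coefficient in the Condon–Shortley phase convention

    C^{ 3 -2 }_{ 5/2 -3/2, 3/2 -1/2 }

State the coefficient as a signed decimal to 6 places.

−√(1/12) ≈ -0.288675

√[7·1!4!2!/8! · 1!4!1!2!1!5!] = √(48)
  +(−1)^0/∏(0,1,4,1,0,1)! = 1/24  (running 1/24)
  +(−1)^1/∏(1,0,3,0,1,2)! = -1/12  (running -1/24)
⟨..|..⟩ = √(48)·(-1/24) = -0.288675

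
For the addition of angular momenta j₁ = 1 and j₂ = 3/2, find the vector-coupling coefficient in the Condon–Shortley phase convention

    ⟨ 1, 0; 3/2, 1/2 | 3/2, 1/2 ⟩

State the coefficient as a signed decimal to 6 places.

−√(1/15) ≈ -0.258199

triangle: 1!*1!*2!/5! = 2/120
(j±m)!: 1!*1!*2!*1!*2!*1! = 4
prefactor² = (2J+1)*Δ*N² = 4/15
  k=0: +1/(0!*1!*1!*2!*0!*0!) = 1/2
  k=1: −1/(1!*0!*0!*1!*1!*1!) = -1
Σ = -1/2  ⇒  CG² = 4/15*(-1/2)² = 1/15
CG = −√(1/15) = -0.258199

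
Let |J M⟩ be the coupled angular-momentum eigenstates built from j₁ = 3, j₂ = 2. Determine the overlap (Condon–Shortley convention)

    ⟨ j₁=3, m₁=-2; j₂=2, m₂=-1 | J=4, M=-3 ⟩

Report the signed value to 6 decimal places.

j₁+j₂−J=1  J+j₁−j₂=5  J−j₁+j₂=3  j₁+j₂+J+1=10
(j₁±m₁, j₂±m₂, J±M) = (1,5,1,3,1,7)
P² = 6480
sum k=0..1:
  [0] +1/240 = 1/240
  [1] −1/144 = -1/144
S = -1/360
C² = P²·S² = 1/20 ; C = -0.223607

-0.223607  (= −√(1/20))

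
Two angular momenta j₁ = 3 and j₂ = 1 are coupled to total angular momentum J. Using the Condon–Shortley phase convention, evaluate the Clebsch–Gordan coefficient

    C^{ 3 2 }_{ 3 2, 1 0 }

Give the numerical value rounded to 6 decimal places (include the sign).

+√(1/3) = +0.577350

triangle: 1!·5!·1!/8! = 120/40320
(j±m)!: 5!·1!·1!·1!·5!·1! = 14400
prefactor² = (2J+1)·Δ·N² = 300
  k=0: +1/(0!·1!·1!·1!·4!·0!) = 1/24
  k=1: −1/(1!·0!·0!·0!·5!·1!) = -1/120
Σ = 1/30  ⇒  CG² = 300·1/30² = 1/3
CG = +√(1/3) = +0.577350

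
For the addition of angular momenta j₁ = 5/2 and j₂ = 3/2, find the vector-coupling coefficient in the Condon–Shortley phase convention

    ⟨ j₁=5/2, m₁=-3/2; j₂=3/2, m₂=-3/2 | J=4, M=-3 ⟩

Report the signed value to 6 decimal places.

+√(5/8) ≈ +0.790569

j₁+j₂−J=0  J+j₁−j₂=5  J−j₁+j₂=3  j₁+j₂+J+1=9
(j₁±m₁, j₂±m₂, J±M) = (1,4,0,3,1,7)
P² = 12960
sum k=0..0:
  [0] +1/144 = 1/144
S = 1/144
C² = P²·S² = 5/8 ; C = +0.790569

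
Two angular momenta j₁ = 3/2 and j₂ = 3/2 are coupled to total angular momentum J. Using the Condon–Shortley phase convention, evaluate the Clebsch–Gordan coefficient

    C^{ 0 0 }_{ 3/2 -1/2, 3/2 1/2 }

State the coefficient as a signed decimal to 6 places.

+√(1/4) ≈ +0.500000

j₁+j₂−J=3  J+j₁−j₂=0  J−j₁+j₂=0  j₁+j₂+J+1=4
(j₁±m₁, j₂±m₂, J±M) = (1,2,2,1,0,0)
P² = 1
sum k=2..2:
  [2] +1/2 = 1/2
S = 1/2
C² = P²·S² = 1/4 ; C = +0.500000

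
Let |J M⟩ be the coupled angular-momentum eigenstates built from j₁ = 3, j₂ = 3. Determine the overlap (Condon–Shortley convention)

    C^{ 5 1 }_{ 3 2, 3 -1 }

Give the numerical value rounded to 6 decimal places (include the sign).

triangle: 1!×5!×5!/12! = 14400/479001600
(j±m)!: 5!×1!×2!×4!×6!×4! = 99532800
prefactor² = (2J+1)×Δ×N² = 230400/7
  k=0: +1/(0!×1!×1!×2!×4!×3!) = 1/288
  k=1: −1/(1!×0!×0!×1!×5!×4!) = -1/2880
Σ = 1/320  ⇒  CG² = 230400/7×1/320² = 9/28
CG = +√(9/28) = +0.566947

+0.566947  (= +√(9/28))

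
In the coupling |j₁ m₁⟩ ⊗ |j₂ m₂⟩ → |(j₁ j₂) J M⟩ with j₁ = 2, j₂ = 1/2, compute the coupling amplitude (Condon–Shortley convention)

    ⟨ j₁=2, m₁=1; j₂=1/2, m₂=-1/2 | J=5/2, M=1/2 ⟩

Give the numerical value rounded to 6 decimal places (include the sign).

+0.632456  (= +√(2/5))

triangle: 0!*4!*1!/6! = 24/720
(j±m)!: 3!*1!*0!*1!*3!*2! = 72
prefactor² = (2J+1)*Δ*N² = 72/5
  k=0: +1/(0!*0!*1!*0!*3!*1!) = 1/6
Σ = 1/6  ⇒  CG² = 72/5*1/6² = 2/5
CG = +√(2/5) = +0.632456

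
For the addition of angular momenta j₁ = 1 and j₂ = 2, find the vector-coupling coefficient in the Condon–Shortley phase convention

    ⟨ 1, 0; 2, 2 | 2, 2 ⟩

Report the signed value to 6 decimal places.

−√(2/3) = -0.816497

triangle: 1!*1!*3!/6! = 6/720
(j±m)!: 1!*1!*4!*0!*4!*0! = 576
prefactor² = (2J+1)*Δ*N² = 24
  k=1: −1/(1!*0!*0!*3!*1!*0!) = -1/6
Σ = -1/6  ⇒  CG² = 24*(-1/6)² = 2/3
CG = −√(2/3) = -0.816497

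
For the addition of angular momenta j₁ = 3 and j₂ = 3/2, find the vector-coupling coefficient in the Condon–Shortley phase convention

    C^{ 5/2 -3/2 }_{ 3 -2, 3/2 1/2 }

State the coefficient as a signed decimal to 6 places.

triangle: 2!*4!*1!/8! = 48/40320
(j±m)!: 1!*5!*2!*1!*1!*4! = 5760
prefactor² = (2J+1)*Δ*N² = 288/7
  k=1: −1/(1!*1!*4!*1!*0!*0!) = -1/24
  k=2: +1/(2!*0!*3!*0!*1!*1!) = 1/12
Σ = 1/24  ⇒  CG² = 288/7*1/24² = 1/14
CG = +√(1/14) = +0.267261

+√(1/14) = +0.267261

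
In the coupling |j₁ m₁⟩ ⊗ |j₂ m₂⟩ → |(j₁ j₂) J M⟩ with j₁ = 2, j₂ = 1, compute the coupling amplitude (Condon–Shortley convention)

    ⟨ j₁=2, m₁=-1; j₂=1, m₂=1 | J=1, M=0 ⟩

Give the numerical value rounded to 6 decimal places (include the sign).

+0.547723

triangle: 2!×2!×0!/5! = 4/120
(j±m)!: 1!×3!×2!×0!×1!×1! = 12
prefactor² = (2J+1)×Δ×N² = 6/5
  k=2: +1/(2!×0!×1!×0!×1!×0!) = 1/2
Σ = 1/2  ⇒  CG² = 6/5×1/2² = 3/10
CG = +√(3/10) = +0.547723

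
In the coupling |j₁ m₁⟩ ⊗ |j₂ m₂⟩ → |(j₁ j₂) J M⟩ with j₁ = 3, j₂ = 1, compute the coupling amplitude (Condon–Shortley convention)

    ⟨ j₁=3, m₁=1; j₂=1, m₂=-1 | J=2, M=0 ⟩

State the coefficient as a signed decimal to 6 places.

triangle: 2!·4!·0!/7! = 48/5040
(j±m)!: 4!·2!·0!·2!·2!·2! = 384
prefactor² = (2J+1)·Δ·N² = 128/7
  k=0: +1/(0!·2!·2!·0!·2!·0!) = 1/8
Σ = 1/8  ⇒  CG² = 128/7·1/8² = 2/7
CG = +√(2/7) = +0.534522

+0.534522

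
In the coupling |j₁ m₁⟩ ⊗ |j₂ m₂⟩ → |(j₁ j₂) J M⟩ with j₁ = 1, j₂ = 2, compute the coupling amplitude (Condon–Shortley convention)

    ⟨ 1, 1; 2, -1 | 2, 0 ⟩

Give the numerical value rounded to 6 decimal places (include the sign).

√[5·1!1!3!/6! · 2!0!1!3!2!2!] = √(2)
  +(−1)^0/∏(0,1,0,1,1,2)! = 1/2  (running 1/2)
⟨..|..⟩ = √(2)·(1/2) = +0.707107

+0.707107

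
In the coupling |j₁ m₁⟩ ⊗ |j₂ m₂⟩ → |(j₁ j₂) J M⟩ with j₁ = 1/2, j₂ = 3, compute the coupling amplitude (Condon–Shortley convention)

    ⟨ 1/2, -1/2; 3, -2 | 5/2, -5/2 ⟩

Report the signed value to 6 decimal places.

j₁+j₂−J=1  J+j₁−j₂=0  J−j₁+j₂=5  j₁+j₂+J+1=7
(j₁±m₁, j₂±m₂, J±M) = (0,1,1,5,0,5)
P² = 14400/7
sum k=1..1:
  [1] −1/120 = -1/120
S = -1/120
C² = P²·S² = 1/7 ; C = -0.377964

−√(1/7) = -0.377964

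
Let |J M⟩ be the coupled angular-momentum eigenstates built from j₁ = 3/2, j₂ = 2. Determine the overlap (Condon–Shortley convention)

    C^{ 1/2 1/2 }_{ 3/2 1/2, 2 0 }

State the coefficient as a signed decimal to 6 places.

−√(1/5) = -0.447214

√[2·3!0!1!/5! · 2!1!2!2!1!0!] = √(4/5)
  +(−1)^1/∏(1,2,0,1,0,0)! = -1/2  (running -1/2)
⟨..|..⟩ = √(4/5)·(-1/2) = -0.447214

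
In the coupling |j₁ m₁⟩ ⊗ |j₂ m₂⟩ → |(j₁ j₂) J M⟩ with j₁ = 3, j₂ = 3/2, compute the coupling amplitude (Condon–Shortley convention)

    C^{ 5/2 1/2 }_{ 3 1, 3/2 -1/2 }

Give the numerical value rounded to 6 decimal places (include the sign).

triangle: 2!*4!*1!/8! = 48/40320
(j±m)!: 4!*2!*1!*2!*3!*2! = 1152
prefactor² = (2J+1)*Δ*N² = 288/35
  k=0: +1/(0!*2!*2!*1!*2!*0!) = 1/8
  k=1: −1/(1!*1!*1!*0!*3!*1!) = -1/6
Σ = -1/24  ⇒  CG² = 288/35*(-1/24)² = 1/70
CG = −√(1/70) = -0.119523

-0.119523  (= −√(1/70))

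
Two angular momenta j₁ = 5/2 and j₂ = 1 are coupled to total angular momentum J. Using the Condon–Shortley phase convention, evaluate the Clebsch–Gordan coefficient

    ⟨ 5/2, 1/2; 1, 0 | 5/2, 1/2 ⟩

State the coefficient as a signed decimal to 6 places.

j₁+j₂−J=1  J+j₁−j₂=4  J−j₁+j₂=1  j₁+j₂+J+1=7
(j₁±m₁, j₂±m₂, J±M) = (3,2,1,1,3,2)
P² = 144/35
sum k=0..1:
  [0] +1/4 = 1/4
  [1] −1/6 = -1/6
S = 1/12
C² = P²·S² = 1/35 ; C = +0.169031

+0.169031  (= +√(1/35))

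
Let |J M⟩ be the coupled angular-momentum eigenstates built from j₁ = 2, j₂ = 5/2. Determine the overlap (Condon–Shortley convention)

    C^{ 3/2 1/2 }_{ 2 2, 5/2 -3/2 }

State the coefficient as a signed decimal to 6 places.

+0.552052  (= +√(32/105))

j₁+j₂−J=3  J+j₁−j₂=1  J−j₁+j₂=2  j₁+j₂+J+1=7
(j₁±m₁, j₂±m₂, J±M) = (4,0,1,4,2,1)
P² = 384/35
sum k=0..0:
  [0] +1/6 = 1/6
S = 1/6
C² = P²·S² = 32/105 ; C = +0.552052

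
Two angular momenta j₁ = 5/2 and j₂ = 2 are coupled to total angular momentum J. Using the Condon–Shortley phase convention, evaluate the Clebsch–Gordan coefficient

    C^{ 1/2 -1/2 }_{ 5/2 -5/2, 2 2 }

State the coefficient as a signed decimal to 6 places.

+0.577350  (= +√(1/3))

√[2·4!1!0!/6! · 0!5!4!0!0!1!] = √(192)
  +(−1)^4/∏(4,0,1,0,0,0)! = 1/24  (running 1/24)
⟨..|..⟩ = √(192)·(1/24) = +0.577350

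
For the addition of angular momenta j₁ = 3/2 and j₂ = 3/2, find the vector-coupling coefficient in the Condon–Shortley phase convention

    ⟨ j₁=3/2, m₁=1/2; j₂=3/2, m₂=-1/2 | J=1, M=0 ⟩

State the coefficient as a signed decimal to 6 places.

−√(1/20) ≈ -0.223607

√[3·2!1!1!/5! · 2!1!1!2!1!1!] = √(1/5)
  +(−1)^0/∏(0,2,1,1,0,0)! = 1/2  (running 1/2)
  +(−1)^1/∏(1,1,0,0,1,1)! = -1  (running -1/2)
⟨..|..⟩ = √(1/5)·(-1/2) = -0.223607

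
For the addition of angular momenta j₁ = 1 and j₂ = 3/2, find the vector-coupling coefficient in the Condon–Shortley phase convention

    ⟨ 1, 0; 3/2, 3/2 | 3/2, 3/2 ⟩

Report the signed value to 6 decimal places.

√[4·1!1!2!/5! · 1!1!3!0!3!0!] = √(12/5)
  +(−1)^1/∏(1,0,0,2,1,0)! = -1/2  (running -1/2)
⟨..|..⟩ = √(12/5)·(-1/2) = -0.774597

−√(3/5) = -0.774597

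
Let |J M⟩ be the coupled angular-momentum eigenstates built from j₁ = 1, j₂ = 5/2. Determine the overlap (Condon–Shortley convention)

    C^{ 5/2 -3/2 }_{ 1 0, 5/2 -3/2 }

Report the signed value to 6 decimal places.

j₁+j₂−J=1  J+j₁−j₂=1  J−j₁+j₂=4  j₁+j₂+J+1=7
(j₁±m₁, j₂±m₂, J±M) = (1,1,1,4,1,4)
P² = 576/35
sum k=0..1:
  [0] +1/6 = 1/6
  [1] −1/24 = -1/24
S = 1/8
C² = P²·S² = 9/35 ; C = +0.507093

+√(9/35) ≈ +0.507093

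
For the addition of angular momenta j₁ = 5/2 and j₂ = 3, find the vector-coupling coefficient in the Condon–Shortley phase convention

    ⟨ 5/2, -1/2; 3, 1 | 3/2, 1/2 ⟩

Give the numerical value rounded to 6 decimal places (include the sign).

-0.097590

j₁+j₂−J=4  J+j₁−j₂=1  J−j₁+j₂=2  j₁+j₂+J+1=8
(j₁±m₁, j₂±m₂, J±M) = (2,3,4,2,2,1)
P² = 192/35
sum k=2..3:
  [2] +1/8 = 1/8
  [3] −1/6 = -1/6
S = -1/24
C² = P²·S² = 1/105 ; C = -0.097590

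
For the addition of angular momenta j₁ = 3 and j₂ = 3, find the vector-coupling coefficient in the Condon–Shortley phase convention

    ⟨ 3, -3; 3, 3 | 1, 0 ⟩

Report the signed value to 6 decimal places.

−√(9/28) ≈ -0.566947

triangle: 5!·1!·1!/8! = 120/40320
(j±m)!: 0!·6!·6!·0!·1!·1! = 518400
prefactor² = (2J+1)·Δ·N² = 32400/7
  k=5: −1/(5!·0!·1!·1!·0!·0!) = -1/120
Σ = -1/120  ⇒  CG² = 32400/7·(-1/120)² = 9/28
CG = −√(9/28) = -0.566947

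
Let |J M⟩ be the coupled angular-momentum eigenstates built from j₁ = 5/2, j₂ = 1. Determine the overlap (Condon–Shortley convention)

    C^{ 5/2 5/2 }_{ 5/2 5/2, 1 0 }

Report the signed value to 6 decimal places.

triangle: 1!*4!*1!/7! = 24/5040
(j±m)!: 5!*0!*1!*1!*5!*0! = 14400
prefactor² = (2J+1)*Δ*N² = 2880/7
  k=0: +1/(0!*1!*0!*1!*4!*0!) = 1/24
Σ = 1/24  ⇒  CG² = 2880/7*1/24² = 5/7
CG = +√(5/7) = +0.845154

+0.845154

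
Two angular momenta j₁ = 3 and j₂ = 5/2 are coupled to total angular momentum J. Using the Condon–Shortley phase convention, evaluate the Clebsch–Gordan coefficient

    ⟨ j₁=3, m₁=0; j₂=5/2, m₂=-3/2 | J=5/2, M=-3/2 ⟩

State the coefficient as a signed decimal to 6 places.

√[6·3!3!2!/9! · 3!3!1!4!1!4!] = √(864/35)
  +(−1)^0/∏(0,3,3,1,0,1)! = 1/36  (running 1/36)
  +(−1)^1/∏(1,2,2,0,1,2)! = -1/8  (running -7/72)
⟨..|..⟩ = √(864/35)·(-7/72) = -0.483046

-0.483046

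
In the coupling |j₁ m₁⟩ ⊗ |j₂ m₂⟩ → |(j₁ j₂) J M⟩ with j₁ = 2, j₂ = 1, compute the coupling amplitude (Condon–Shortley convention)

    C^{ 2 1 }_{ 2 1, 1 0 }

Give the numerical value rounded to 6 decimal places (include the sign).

j₁+j₂−J=1  J+j₁−j₂=3  J−j₁+j₂=1  j₁+j₂+J+1=6
(j₁±m₁, j₂±m₂, J±M) = (3,1,1,1,3,1)
P² = 3/2
sum k=0..1:
  [0] +1/2 = 1/2
  [1] −1/6 = -1/6
S = 1/3
C² = P²·S² = 1/6 ; C = +0.408248

+√(1/6) ≈ +0.408248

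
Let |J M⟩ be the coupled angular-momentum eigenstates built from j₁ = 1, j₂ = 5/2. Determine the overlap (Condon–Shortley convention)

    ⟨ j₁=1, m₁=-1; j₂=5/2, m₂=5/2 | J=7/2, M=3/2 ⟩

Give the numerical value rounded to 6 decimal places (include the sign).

+0.218218  (= +√(1/21))

√[8·0!2!5!/8! · 0!2!5!0!5!2!] = √(19200/7)
  +(−1)^0/∏(0,0,2,5,0,0)! = 1/240  (running 1/240)
⟨..|..⟩ = √(19200/7)·(1/240) = +0.218218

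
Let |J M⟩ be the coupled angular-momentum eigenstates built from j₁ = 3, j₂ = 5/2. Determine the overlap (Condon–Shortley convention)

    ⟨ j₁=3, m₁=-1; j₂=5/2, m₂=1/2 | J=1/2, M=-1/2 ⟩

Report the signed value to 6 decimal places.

−√(4/21) = -0.436436

j₁+j₂−J=5  J+j₁−j₂=1  J−j₁+j₂=0  j₁+j₂+J+1=7
(j₁±m₁, j₂±m₂, J±M) = (2,4,3,2,0,1)
P² = 192/7
sum k=3..3:
  [3] −1/12 = -1/12
S = -1/12
C² = P²·S² = 4/21 ; C = -0.436436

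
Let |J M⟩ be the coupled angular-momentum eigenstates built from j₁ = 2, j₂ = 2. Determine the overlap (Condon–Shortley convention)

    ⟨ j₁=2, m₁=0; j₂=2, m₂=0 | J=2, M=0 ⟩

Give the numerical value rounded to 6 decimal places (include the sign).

√[5·2!2!2!/7! · 2!2!2!2!2!2!] = √(32/63)
  +(−1)^0/∏(0,2,2,2,0,0)! = 1/8  (running 1/8)
  +(−1)^1/∏(1,1,1,1,1,1)! = -1  (running -7/8)
  +(−1)^2/∏(2,0,0,0,2,2)! = 1/8  (running -3/4)
⟨..|..⟩ = √(32/63)·(-3/4) = -0.534522

−√(2/7) ≈ -0.534522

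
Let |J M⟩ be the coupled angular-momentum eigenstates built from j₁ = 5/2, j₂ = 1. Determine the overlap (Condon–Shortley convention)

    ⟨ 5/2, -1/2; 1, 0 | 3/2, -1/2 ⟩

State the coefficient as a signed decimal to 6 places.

−√(2/5) = -0.632456

√[4·2!3!0!/6! · 2!3!1!1!1!2!] = √(8/5)
  +(−1)^1/∏(1,1,2,0,1,0)! = -1/2  (running -1/2)
⟨..|..⟩ = √(8/5)·(-1/2) = -0.632456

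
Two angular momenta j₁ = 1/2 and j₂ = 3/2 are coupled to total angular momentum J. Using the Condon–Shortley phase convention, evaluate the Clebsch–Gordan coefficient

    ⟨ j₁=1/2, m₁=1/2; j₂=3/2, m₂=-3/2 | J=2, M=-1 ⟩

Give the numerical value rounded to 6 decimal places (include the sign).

+√(1/4) ≈ +0.500000

j₁+j₂−J=0  J+j₁−j₂=1  J−j₁+j₂=3  j₁+j₂+J+1=5
(j₁±m₁, j₂±m₂, J±M) = (1,0,0,3,1,3)
P² = 9
sum k=0..0:
  [0] +1/6 = 1/6
S = 1/6
C² = P²·S² = 1/4 ; C = +0.500000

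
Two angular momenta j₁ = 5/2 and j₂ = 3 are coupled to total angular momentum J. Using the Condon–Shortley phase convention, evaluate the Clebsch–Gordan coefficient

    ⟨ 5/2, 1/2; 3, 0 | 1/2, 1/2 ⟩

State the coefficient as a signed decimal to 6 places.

+√(1/7) ≈ +0.377964

triangle: 5!×0!×1!/7! = 120/5040
(j±m)!: 3!×2!×3!×3!×1!×0! = 432
prefactor² = (2J+1)×Δ×N² = 144/7
  k=2: +1/(2!×3!×0!×1!×0!×0!) = 1/12
Σ = 1/12  ⇒  CG² = 144/7×1/12² = 1/7
CG = +√(1/7) = +0.377964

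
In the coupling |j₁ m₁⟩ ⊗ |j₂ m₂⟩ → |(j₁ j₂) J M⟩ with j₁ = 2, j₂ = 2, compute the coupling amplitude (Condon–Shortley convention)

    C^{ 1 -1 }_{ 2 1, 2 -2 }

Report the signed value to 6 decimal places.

+√(1/5) = +0.447214

j₁+j₂−J=3  J+j₁−j₂=1  J−j₁+j₂=1  j₁+j₂+J+1=6
(j₁±m₁, j₂±m₂, J±M) = (3,1,0,4,0,2)
P² = 36/5
sum k=0..0:
  [0] +1/6 = 1/6
S = 1/6
C² = P²·S² = 1/5 ; C = +0.447214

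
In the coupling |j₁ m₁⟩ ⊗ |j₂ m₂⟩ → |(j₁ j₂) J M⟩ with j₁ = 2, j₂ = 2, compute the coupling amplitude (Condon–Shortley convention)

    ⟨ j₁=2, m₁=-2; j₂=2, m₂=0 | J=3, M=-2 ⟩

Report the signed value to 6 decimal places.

triangle: 1!*3!*3!/8! = 36/40320
(j±m)!: 0!*4!*2!*2!*1!*5! = 11520
prefactor² = (2J+1)*Δ*N² = 72
  k=1: −1/(1!*0!*3!*1!*0!*2!) = -1/12
Σ = -1/12  ⇒  CG² = 72*(-1/12)² = 1/2
CG = −√(1/2) = -0.707107

-0.707107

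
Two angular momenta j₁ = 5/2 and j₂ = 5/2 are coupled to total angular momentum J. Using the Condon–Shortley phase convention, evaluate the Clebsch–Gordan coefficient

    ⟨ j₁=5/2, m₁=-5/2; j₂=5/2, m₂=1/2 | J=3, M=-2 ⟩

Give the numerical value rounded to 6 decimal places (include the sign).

+√(5/12) ≈ +0.645497

j₁+j₂−J=2  J+j₁−j₂=3  J−j₁+j₂=3  j₁+j₂+J+1=9
(j₁±m₁, j₂±m₂, J±M) = (0,5,3,2,1,5)
P² = 240
sum k=2..2:
  [2] +1/24 = 1/24
S = 1/24
C² = P²·S² = 5/12 ; C = +0.645497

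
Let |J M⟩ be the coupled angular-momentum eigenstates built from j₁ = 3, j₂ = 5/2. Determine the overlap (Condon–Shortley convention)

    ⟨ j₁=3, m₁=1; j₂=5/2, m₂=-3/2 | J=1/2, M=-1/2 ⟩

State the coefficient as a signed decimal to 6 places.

j₁+j₂−J=5  J+j₁−j₂=1  J−j₁+j₂=0  j₁+j₂+J+1=7
(j₁±m₁, j₂±m₂, J±M) = (4,2,1,4,0,1)
P² = 384/7
sum k=1..1:
  [1] −1/24 = -1/24
S = -1/24
C² = P²·S² = 2/21 ; C = -0.308607

-0.308607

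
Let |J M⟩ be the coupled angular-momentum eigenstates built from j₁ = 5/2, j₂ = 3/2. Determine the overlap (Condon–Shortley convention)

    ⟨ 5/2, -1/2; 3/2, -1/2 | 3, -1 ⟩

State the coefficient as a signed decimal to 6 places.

+√(1/60) = +0.129099

j₁+j₂−J=1  J+j₁−j₂=4  J−j₁+j₂=2  j₁+j₂+J+1=8
(j₁±m₁, j₂±m₂, J±M) = (2,3,1,2,2,4)
P² = 48/5
sum k=0..1:
  [0] +1/6 = 1/6
  [1] −1/8 = -1/8
S = 1/24
C² = P²·S² = 1/60 ; C = +0.129099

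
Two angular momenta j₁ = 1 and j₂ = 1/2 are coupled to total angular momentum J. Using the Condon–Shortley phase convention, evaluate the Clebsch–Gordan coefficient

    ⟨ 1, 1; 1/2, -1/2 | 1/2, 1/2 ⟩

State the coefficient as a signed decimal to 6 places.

j₁+j₂−J=1  J+j₁−j₂=1  J−j₁+j₂=0  j₁+j₂+J+1=3
(j₁±m₁, j₂±m₂, J±M) = (2,0,0,1,1,0)
P² = 2/3
sum k=0..0:
  [0] +1/1 = 1
S = 1
C² = P²·S² = 2/3 ; C = +0.816497

+0.816497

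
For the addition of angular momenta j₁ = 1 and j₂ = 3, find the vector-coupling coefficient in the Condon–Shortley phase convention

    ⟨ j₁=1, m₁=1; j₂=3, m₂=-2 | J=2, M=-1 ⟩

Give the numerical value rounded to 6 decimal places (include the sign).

+0.690066  (= +√(10/21))

triangle: 2!×0!×4!/7! = 48/5040
(j±m)!: 2!×0!×1!×5!×1!×3! = 1440
prefactor² = (2J+1)×Δ×N² = 480/7
  k=0: +1/(0!×2!×0!×1!×0!×3!) = 1/12
Σ = 1/12  ⇒  CG² = 480/7×1/12² = 10/21
CG = +√(10/21) = +0.690066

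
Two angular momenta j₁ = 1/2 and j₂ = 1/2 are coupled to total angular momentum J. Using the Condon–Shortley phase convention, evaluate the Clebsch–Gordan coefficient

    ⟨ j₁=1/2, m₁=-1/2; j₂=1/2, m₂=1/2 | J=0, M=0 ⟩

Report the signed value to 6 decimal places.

-0.707107

√[1·1!0!0!/2! · 0!1!1!0!0!0!] = √(1/2)
  +(−1)^1/∏(1,0,0,0,0,0)! = -1  (running -1)
⟨..|..⟩ = √(1/2)·(-1) = -0.707107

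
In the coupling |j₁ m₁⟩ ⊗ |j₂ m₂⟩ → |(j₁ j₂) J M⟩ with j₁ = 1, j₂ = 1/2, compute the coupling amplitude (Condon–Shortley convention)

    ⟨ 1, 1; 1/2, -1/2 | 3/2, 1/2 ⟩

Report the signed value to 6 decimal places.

j₁+j₂−J=0  J+j₁−j₂=2  J−j₁+j₂=1  j₁+j₂+J+1=4
(j₁±m₁, j₂±m₂, J±M) = (2,0,0,1,2,1)
P² = 4/3
sum k=0..0:
  [0] +1/2 = 1/2
S = 1/2
C² = P²·S² = 1/3 ; C = +0.577350

+√(1/3) ≈ +0.577350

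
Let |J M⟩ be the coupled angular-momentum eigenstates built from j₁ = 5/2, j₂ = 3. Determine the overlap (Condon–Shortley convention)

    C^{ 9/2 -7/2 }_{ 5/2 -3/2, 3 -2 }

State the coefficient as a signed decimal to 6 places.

+0.100504

triangle: 1!·4!·5!/11! = 2880/39916800
(j±m)!: 1!·4!·1!·5!·1!·8! = 116121600
prefactor² = (2J+1)·Δ·N² = 921600/11
  k=0: +1/(0!·1!·4!·1!·0!·4!) = 1/576
  k=1: −1/(1!·0!·3!·0!·1!·5!) = -1/720
Σ = 1/2880  ⇒  CG² = 921600/11·1/2880² = 1/99
CG = +√(1/99) = +0.100504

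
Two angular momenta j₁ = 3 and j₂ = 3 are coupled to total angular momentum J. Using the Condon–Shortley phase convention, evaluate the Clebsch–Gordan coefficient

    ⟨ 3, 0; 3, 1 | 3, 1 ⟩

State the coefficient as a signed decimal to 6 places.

+0.408248

√[7·3!3!3!/10! · 3!3!4!2!4!2!] = √(864/25)
  +(−1)^1/∏(1,2,2,3,1,0)! = -1/24  (running -1/24)
  +(−1)^2/∏(2,1,1,2,2,1)! = 1/8  (running 1/12)
  +(−1)^3/∏(3,0,0,1,3,2)! = -1/72  (running 5/72)
⟨..|..⟩ = √(864/25)·(5/72) = +0.408248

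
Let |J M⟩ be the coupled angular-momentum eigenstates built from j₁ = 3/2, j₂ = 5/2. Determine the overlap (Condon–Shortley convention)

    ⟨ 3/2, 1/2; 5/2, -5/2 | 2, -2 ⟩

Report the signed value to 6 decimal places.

j₁+j₂−J=2  J+j₁−j₂=1  J−j₁+j₂=3  j₁+j₂+J+1=7
(j₁±m₁, j₂±m₂, J±M) = (2,1,0,5,0,4)
P² = 480/7
sum k=0..0:
  [0] +1/12 = 1/12
S = 1/12
C² = P²·S² = 10/21 ; C = +0.690066

+√(10/21) ≈ +0.690066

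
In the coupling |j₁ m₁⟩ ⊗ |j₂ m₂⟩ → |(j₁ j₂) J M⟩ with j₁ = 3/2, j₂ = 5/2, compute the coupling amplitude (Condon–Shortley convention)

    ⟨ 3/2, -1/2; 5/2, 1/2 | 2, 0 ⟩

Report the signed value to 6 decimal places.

−√(1/14) ≈ -0.267261

j₁+j₂−J=2  J+j₁−j₂=1  J−j₁+j₂=3  j₁+j₂+J+1=7
(j₁±m₁, j₂±m₂, J±M) = (1,2,3,2,2,2)
P² = 8/7
sum k=1..2:
  [1] −1/2 = -1/2
  [2] +1/4 = 1/4
S = -1/4
C² = P²·S² = 1/14 ; C = -0.267261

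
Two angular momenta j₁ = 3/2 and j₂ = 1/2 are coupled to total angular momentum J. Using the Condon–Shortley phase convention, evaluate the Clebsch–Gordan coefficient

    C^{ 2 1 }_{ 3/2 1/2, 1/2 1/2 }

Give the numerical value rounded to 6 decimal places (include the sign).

√[5·0!3!1!/5! · 2!1!1!0!3!1!] = √(3)
  +(−1)^0/∏(0,0,1,1,2,0)! = 1/2  (running 1/2)
⟨..|..⟩ = √(3)·(1/2) = +0.866025

+√(3/4) ≈ +0.866025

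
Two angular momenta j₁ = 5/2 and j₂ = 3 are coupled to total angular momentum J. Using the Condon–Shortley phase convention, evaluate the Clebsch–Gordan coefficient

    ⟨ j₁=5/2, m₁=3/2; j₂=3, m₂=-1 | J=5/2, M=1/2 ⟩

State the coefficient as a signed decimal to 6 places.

√[6·3!2!3!/9! · 4!1!2!4!3!2!] = √(576/35)
  +(−1)^0/∏(0,3,1,2,1,1)! = 1/12  (running 1/12)
  +(−1)^1/∏(1,2,0,1,2,2)! = -1/8  (running -1/24)
⟨..|..⟩ = √(576/35)·(-1/24) = -0.169031

-0.169031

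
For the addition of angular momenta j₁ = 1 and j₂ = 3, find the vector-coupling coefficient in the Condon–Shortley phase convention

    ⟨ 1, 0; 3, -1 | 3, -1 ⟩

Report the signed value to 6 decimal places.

triangle: 1!*1!*5!/8! = 120/40320
(j±m)!: 1!*1!*2!*4!*2!*4! = 2304
prefactor² = (2J+1)*Δ*N² = 48
  k=0: +1/(0!*1!*1!*2!*0!*3!) = 1/12
  k=1: −1/(1!*0!*0!*1!*1!*4!) = -1/24
Σ = 1/24  ⇒  CG² = 48*1/24² = 1/12
CG = +√(1/12) = +0.288675

+0.288675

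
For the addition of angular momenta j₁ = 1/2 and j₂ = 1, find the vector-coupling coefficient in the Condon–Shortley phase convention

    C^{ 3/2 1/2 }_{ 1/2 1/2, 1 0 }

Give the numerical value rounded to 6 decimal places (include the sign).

√[4·0!1!2!/4! · 1!0!1!1!2!1!] = √(2/3)
  +(−1)^0/∏(0,0,0,1,1,1)! = 1  (running 1)
⟨..|..⟩ = √(2/3)·(1) = +0.816497

+√(2/3) = +0.816497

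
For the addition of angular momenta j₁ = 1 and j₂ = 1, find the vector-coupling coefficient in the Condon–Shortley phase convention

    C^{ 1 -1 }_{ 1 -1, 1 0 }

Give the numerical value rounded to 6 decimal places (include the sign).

−√(1/2) = -0.707107

j₁+j₂−J=1  J+j₁−j₂=1  J−j₁+j₂=1  j₁+j₂+J+1=4
(j₁±m₁, j₂±m₂, J±M) = (0,2,1,1,0,2)
P² = 1/2
sum k=1..1:
  [1] −1/1 = -1
S = -1
C² = P²·S² = 1/2 ; C = -0.707107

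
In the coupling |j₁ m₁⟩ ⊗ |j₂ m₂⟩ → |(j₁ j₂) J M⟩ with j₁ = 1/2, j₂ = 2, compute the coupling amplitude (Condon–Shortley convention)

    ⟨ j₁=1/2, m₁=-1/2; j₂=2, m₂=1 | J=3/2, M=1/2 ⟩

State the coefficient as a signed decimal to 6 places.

−√(3/5) = -0.774597

√[4·1!0!3!/5! · 0!1!3!1!2!1!] = √(12/5)
  +(−1)^1/∏(1,0,0,2,0,1)! = -1/2  (running -1/2)
⟨..|..⟩ = √(12/5)·(-1/2) = -0.774597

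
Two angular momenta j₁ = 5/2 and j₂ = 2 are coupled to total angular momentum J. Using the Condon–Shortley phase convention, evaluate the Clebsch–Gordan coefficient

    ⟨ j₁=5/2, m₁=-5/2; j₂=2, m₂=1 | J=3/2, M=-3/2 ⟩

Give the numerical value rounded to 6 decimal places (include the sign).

√[4·3!2!1!/7! · 0!5!3!1!0!3!] = √(288/7)
  +(−1)^3/∏(3,0,2,0,0,1)! = -1/12  (running -1/12)
⟨..|..⟩ = √(288/7)·(-1/12) = -0.534522

−√(2/7) = -0.534522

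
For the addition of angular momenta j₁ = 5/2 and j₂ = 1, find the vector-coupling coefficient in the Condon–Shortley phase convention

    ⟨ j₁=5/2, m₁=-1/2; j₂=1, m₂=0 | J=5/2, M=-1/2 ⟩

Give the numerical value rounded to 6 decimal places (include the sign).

-0.169031

√[6·1!4!1!/7! · 2!3!1!1!2!3!] = √(144/35)
  +(−1)^0/∏(0,1,3,1,1,0)! = 1/6  (running 1/6)
  +(−1)^1/∏(1,0,2,0,2,1)! = -1/4  (running -1/12)
⟨..|..⟩ = √(144/35)·(-1/12) = -0.169031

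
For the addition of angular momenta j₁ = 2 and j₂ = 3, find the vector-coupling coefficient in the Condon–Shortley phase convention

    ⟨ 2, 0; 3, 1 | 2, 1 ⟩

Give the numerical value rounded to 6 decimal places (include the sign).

triangle: 3!·1!·3!/8! = 36/40320
(j±m)!: 2!·2!·4!·2!·3!·1! = 1152
prefactor² = (2J+1)·Δ·N² = 36/7
  k=1: −1/(1!·2!·1!·3!·0!·0!) = -1/12
  k=2: +1/(2!·1!·0!·2!·1!·1!) = 1/4
Σ = 1/6  ⇒  CG² = 36/7·1/6² = 1/7
CG = +√(1/7) = +0.377964

+0.377964  (= +√(1/7))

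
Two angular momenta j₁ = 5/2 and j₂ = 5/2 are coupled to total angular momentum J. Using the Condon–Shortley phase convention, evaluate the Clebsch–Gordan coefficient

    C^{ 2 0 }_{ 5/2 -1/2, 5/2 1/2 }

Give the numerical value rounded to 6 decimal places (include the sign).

triangle: 3!*2!*2!/8! = 24/40320
(j±m)!: 2!*3!*3!*2!*2!*2! = 576
prefactor² = (2J+1)*Δ*N² = 12/7
  k=1: −1/(1!*2!*2!*2!*0!*0!) = -1/8
  k=2: +1/(2!*1!*1!*1!*1!*1!) = 1/2
  k=3: −1/(3!*0!*0!*0!*2!*2!) = -1/24
Σ = 1/3  ⇒  CG² = 12/7*1/3² = 4/21
CG = +√(4/21) = +0.436436

+√(4/21) ≈ +0.436436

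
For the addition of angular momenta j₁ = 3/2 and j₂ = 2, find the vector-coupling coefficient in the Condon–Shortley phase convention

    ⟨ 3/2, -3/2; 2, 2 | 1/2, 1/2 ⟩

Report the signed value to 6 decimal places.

j₁+j₂−J=3  J+j₁−j₂=0  J−j₁+j₂=1  j₁+j₂+J+1=5
(j₁±m₁, j₂±m₂, J±M) = (0,3,4,0,1,0)
P² = 72/5
sum k=3..3:
  [3] −1/6 = -1/6
S = -1/6
C² = P²·S² = 2/5 ; C = -0.632456

−√(2/5) ≈ -0.632456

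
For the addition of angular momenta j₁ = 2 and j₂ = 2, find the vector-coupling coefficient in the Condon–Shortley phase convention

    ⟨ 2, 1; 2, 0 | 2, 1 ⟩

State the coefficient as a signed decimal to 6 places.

triangle: 2!×2!×2!/7! = 8/5040
(j±m)!: 3!×1!×2!×2!×3!×1! = 144
prefactor² = (2J+1)×Δ×N² = 8/7
  k=0: +1/(0!×2!×1!×2!×1!×0!) = 1/4
  k=1: −1/(1!×1!×0!×1!×2!×1!) = -1/2
Σ = -1/4  ⇒  CG² = 8/7×(-1/4)² = 1/14
CG = −√(1/14) = -0.267261

-0.267261  (= −√(1/14))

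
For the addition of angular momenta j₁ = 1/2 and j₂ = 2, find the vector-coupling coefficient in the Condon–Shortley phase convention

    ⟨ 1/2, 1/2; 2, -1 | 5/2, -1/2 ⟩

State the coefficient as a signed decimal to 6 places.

triangle: 0!×1!×4!/6! = 24/720
(j±m)!: 1!×0!×1!×3!×2!×3! = 72
prefactor² = (2J+1)×Δ×N² = 72/5
  k=0: +1/(0!×0!×0!×1!×1!×3!) = 1/6
Σ = 1/6  ⇒  CG² = 72/5×1/6² = 2/5
CG = +√(2/5) = +0.632456

+√(2/5) = +0.632456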